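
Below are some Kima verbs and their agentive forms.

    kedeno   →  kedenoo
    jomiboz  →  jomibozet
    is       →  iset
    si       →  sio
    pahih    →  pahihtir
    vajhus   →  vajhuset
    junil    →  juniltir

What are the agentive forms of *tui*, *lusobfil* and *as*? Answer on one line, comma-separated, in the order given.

tuio, lusobfiltir, aset

The pattern is sibilance of the final sound: -et when the stem ends in a sibilant (*jomiboz*, *is*, *vajhus*); -tir when the stem ends in a non-sibilant consonant (*pahih*, *junil*); -o when the stem ends in a vowel (*kedeno*, *si*).
*tui* — final sound /i/ (a vowel) → -o → *tuio*.
*lusobfil* — final sound /l/ (a non-sibilant consonant) → -tir → *lusobfiltir*.
Since the final sound of *as* is /s/ (a sibilant), it takes -et, giving *aset*.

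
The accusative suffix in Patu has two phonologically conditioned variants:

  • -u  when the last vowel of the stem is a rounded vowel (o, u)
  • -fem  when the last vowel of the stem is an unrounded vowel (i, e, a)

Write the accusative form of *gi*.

gifem

*gi* — last vowel /i/ (an unrounded vowel) → -fem → *gifem*.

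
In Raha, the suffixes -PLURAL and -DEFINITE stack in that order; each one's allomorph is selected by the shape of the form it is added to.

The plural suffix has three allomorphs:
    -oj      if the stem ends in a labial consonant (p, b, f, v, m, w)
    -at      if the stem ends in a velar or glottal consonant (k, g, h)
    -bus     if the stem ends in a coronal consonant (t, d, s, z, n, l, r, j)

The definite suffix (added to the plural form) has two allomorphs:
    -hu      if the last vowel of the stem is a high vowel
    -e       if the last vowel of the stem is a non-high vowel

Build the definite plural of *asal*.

asalbushu

*asal*: final consonant = /l/, coronal → -bus → *asalbus*.
The plural form *asalbus* — last vowel /u/ (a high vowel) → -hu → *asalbushu*.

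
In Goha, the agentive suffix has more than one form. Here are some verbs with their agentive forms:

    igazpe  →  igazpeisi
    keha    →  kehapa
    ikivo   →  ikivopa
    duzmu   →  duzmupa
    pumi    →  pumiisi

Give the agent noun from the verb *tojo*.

Looking at the last vowel of each stem: -isi when the last vowel of the stem is a front vowel (*igazpe*, *pumi*); -pa when the last vowel of the stem is a back vowel (*keha*, *ikivo*, *duzmu*).
*tojo* — last vowel /o/ (a back vowel) → -pa → *tojopa*.

tojopa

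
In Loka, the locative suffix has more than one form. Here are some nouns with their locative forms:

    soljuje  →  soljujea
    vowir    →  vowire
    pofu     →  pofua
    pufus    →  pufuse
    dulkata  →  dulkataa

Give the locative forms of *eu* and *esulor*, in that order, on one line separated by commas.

The pattern is consonant vs. vowel: -e when the stem ends in a consonant (*vowir*, *pufus*); -a when the stem ends in a vowel (*soljuje*, *pofu*, *dulkata*).
*eu*: final sound = /u/, a vowel → -a → *eua*.
*esulor* — final sound /r/ (a consonant) → -e → *esulore*.

eua, esulore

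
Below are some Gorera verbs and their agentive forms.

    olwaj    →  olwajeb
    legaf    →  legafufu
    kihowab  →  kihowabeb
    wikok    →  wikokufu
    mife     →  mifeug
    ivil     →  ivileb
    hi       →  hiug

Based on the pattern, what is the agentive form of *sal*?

saleb

The alternation tracks the final sound of the stem — -ufu when the stem ends in a voiceless consonant (*legaf*, *wikok*); -eb when the stem ends in a voiced consonant (*olwaj*, *kihowab*, *ivil*); -ug when the stem ends in a vowel (*mife*, *hi*).
Since the final sound of *sal* is /l/ (a voiced consonant), it takes -eb, giving *saleb*.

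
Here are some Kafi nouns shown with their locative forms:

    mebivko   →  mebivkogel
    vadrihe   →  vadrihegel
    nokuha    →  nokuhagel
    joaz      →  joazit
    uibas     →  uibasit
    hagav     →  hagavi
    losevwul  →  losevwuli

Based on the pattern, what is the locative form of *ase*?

asegel

The suffix is conditioned by the final sound: -it when the stem ends in a sibilant (*joaz*, *uibas*); -i when the stem ends in a non-sibilant consonant (*hagav*, *losevwul*); -gel when the stem ends in a vowel (*mebivko*, *vadrihe*, *nokuha*).
Since the final sound of *ase* is /e/ (a vowel), it takes -gel, giving *asegel*.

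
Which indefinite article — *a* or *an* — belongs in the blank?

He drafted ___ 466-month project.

The indefinite article is chosen by the initial *sound* of the following word, not its spelling.
The number *466* is spoken "four hundred …", beginning with /fɔr/ — a consonant sound.
So the article is *a*: He drafted a 466-month project.

a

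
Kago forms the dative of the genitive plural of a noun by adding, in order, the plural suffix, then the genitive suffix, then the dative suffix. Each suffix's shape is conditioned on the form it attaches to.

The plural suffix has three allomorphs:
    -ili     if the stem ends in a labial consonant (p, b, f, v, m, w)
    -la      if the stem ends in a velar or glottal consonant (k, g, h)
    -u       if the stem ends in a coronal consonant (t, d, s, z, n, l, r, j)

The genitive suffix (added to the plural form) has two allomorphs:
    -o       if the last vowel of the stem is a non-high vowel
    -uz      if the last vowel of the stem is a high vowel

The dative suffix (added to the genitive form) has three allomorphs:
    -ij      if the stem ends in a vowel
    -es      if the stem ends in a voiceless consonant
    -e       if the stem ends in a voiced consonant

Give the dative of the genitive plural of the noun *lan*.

lanuuze

*lan* — final consonant /n/ (coronal) → -u → *lanu*.
The plural form *lanu* — last vowel /u/ (a high vowel) → -uz → *lanuuz*.
The genitive form *lanuuz*: final sound = /z/, a voiced consonant → -e → *lanuuze*.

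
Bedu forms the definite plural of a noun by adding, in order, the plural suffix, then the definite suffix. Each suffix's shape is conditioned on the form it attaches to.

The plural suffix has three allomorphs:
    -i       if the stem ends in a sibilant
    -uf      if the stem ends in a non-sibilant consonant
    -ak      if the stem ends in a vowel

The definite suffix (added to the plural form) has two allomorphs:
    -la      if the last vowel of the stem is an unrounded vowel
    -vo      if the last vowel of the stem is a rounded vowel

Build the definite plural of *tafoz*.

tafozila

*tafoz* — final sound /z/ (a sibilant) → -i → *tafozi*.
The plural form *tafozi*: last vowel = /i/, an unrounded vowel → -la → *tafozila*.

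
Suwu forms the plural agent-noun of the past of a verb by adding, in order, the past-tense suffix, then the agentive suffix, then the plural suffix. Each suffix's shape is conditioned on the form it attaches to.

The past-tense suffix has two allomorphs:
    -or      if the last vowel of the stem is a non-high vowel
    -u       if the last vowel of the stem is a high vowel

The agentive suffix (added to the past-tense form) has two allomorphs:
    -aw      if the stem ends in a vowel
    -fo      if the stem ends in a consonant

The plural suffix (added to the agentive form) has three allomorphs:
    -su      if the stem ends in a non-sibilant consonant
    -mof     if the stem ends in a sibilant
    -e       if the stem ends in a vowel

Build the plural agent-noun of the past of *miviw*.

*miviw*: last vowel = /i/, a high vowel → -u → *miviwu*.
Since the final sound of the past-tense form *miviwu* is /u/ (a vowel), it takes -aw, giving *miviwuaw*.
Since the final sound of the agentive form *miviwuaw* is /w/ (a non-sibilant consonant), it takes -su, giving *miviwuawsu*.

miviwuawsu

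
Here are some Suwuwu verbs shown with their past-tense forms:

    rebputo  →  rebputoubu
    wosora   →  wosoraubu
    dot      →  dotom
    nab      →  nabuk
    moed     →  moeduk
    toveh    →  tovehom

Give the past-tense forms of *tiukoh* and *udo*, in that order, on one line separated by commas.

The pattern is voicing of the final sound: -om when the stem ends in a voiceless consonant (*dot*, *toveh*); -uk when the stem ends in a voiced consonant (*nab*, *moed*); -ubu when the stem ends in a vowel (*rebputo*, *wosora*).
The final sound of *tiukoh* is /h/, which is a voiceless consonant, so the suffix is -om, giving *tiukohom*.
*udo*: final sound = /o/, a vowel → -ubu → *udoubu*.

tiukohom, udoubu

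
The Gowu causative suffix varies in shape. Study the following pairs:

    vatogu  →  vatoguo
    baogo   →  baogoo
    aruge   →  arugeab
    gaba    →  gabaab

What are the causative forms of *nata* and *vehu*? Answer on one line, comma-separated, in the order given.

nataab, vehuo

The pattern is rounding harmony: -o when the last vowel of the stem is a rounded vowel (*vatogu*, *baogo*); -ab when the last vowel of the stem is an unrounded vowel (*aruge*, *gaba*).
*nata* — last vowel /a/ (an unrounded vowel) → -ab → *nataab*.
*vehu* — last vowel /u/ (a rounded vowel) → -o → *vehuo*.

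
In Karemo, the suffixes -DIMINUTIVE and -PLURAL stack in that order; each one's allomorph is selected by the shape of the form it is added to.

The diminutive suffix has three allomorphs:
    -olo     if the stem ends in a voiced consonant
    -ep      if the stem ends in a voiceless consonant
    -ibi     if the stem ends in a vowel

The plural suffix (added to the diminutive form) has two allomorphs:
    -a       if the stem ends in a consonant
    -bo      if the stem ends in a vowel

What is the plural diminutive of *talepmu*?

talepmuibibo

Since the final sound of *talepmu* is /u/ (a vowel), it takes -ibi, giving *talepmuibi*.
Since the final sound of the diminutive form *talepmuibi* is /i/ (a vowel), it takes -bo, giving *talepmuibibo*.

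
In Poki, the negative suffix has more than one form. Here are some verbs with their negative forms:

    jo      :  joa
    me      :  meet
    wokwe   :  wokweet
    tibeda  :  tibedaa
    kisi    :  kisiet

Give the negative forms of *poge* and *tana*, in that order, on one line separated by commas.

pogeet, tanaa

The pattern is front/back vowel harmony: -et when the last vowel of the stem is a front vowel (*me*, *wokwe*, *kisi*); -a when the last vowel of the stem is a back vowel (*jo*, *tibeda*).
*poge* — last vowel /e/ (a front vowel) → -et → *pogeet*.
*tana* — last vowel /a/ (a back vowel) → -a → *tanaa*.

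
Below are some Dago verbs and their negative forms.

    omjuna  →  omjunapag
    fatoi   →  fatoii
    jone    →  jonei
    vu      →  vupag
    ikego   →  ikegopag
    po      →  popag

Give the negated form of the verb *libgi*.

libgii

The suffix is conditioned by the last vowel: -i when the last vowel of the stem is a front vowel (*fatoi*, *jone*); -pag when the last vowel of the stem is a back vowel (*omjuna*, *vu*, *ikego*, *po*).
*libgi*: last vowel = /i/, a front vowel → -i → *libgii*.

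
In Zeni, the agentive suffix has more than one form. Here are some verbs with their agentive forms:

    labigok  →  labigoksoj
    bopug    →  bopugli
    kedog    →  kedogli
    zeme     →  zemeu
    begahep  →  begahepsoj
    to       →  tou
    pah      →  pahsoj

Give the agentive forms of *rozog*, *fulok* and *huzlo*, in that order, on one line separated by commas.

rozogli, fuloksoj, huzlou

The alternation tracks the final sound of the stem — -soj when the stem ends in a voiceless consonant (*labigok*, *begahep*, *pah*); -li when the stem ends in a voiced consonant (*bopug*, *kedog*); -u when the stem ends in a vowel (*zeme*, *to*).
*rozog* — final sound /g/ (a voiced consonant) → -li → *rozogli*.
*fulok* — final sound /k/ (a voiceless consonant) → -soj → *fuloksoj*.
Since the final sound of *huzlo* is /o/ (a vowel), it takes -u, giving *huzlou*.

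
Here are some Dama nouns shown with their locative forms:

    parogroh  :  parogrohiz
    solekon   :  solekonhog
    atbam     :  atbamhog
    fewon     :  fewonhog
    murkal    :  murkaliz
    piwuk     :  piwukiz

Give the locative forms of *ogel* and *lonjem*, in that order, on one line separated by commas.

The suffix is conditioned by the final consonant: -hog when the stem ends in a nasal (*solekon*, *atbam*, *fewon*); -iz when the stem ends in a non-nasal consonant (*parogroh*, *murkal*, *piwuk*).
Since the final consonant of *ogel* is /l/ (non-nasal), it takes -iz, giving *ogeliz*.
*lonjem* — final consonant /m/ (a nasal) → -hog → *lonjemhog*.

ogeliz, lonjemhog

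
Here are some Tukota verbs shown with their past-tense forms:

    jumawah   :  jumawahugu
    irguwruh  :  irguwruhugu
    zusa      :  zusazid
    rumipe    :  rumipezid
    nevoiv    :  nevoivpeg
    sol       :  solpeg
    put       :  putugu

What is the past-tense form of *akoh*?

The alternation tracks the final sound of the stem — -ugu when the stem ends in a voiceless consonant (*jumawah*, *irguwruh*, *put*); -peg when the stem ends in a voiced consonant (*nevoiv*, *sol*); -zid when the stem ends in a vowel (*zusa*, *rumipe*).
The final sound of *akoh* is /h/, which is a voiceless consonant, so the suffix is -ugu, giving *akohugu*.

akohugu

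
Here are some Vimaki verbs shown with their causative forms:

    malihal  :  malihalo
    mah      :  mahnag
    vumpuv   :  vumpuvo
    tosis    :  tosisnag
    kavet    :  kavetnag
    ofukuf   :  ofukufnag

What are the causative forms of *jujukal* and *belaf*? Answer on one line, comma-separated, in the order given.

jujukalo, belafnag

Looking at the final consonant of each stem: -nag when the stem ends in a voiceless consonant (*mah*, *tosis*, *kavet*, *ofukuf*); -o when the stem ends in a voiced consonant (*malihal*, *vumpuv*).
The final consonant of *jujukal* is /l/, which is voiced, so the suffix is -o, giving *jujukalo*.
*belaf* — final consonant /f/ (voiceless) → -nag → *belafnag*.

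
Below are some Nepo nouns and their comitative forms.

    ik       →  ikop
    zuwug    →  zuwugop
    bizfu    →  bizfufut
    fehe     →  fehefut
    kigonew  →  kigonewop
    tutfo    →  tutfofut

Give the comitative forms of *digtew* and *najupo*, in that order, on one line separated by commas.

The pattern is consonant vs. vowel: -op when the stem ends in a consonant (*ik*, *zuwug*, *kigonew*); -fut when the stem ends in a vowel (*bizfu*, *fehe*, *tutfo*).
*digtew* — final sound /w/ (a consonant) → -op → *digtewop*.
*najupo* — final sound /o/ (a vowel) → -fut → *najupofut*.

digtewop, najupofut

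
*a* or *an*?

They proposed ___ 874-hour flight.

an

The indefinite article is chosen by the initial *sound* of the following word, not its spelling.
The number *874* is spoken "eight hundred …", beginning with /eɪt/ — a vowel sound.
So the article is *an*: They proposed an 874-hour flight.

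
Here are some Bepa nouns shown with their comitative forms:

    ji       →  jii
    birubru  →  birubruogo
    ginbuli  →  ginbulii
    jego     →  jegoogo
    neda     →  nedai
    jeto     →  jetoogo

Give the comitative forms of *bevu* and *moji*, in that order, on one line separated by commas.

bevuogo, mojii

The pattern is rounding harmony: -ogo when the last vowel of the stem is a rounded vowel (*birubru*, *jego*, *jeto*); -i when the last vowel of the stem is an unrounded vowel (*ji*, *ginbuli*, *neda*).
The last vowel of *bevu* is /u/, which is a rounded vowel, so the suffix is -ogo, giving *bevuogo*.
*moji* — last vowel /i/ (an unrounded vowel) → -i → *mojii*.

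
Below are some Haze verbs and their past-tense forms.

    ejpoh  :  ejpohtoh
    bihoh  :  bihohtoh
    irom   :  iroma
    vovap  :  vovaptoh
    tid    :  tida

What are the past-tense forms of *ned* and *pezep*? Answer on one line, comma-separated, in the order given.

The alternation tracks the final consonant of the stem — -toh when the stem ends in a voiceless consonant (*ejpoh*, *bihoh*, *vovap*); -a when the stem ends in a voiced consonant (*irom*, *tid*).
*ned* — final consonant /d/ (voiced) → -a → *neda*.
*pezep*: final consonant = /p/, voiceless → -toh → *pezeptoh*.

neda, pezeptoh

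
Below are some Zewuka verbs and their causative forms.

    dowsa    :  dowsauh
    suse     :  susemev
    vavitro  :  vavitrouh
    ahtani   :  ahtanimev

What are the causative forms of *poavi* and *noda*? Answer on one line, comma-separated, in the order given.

poavimev, nodauh

Looking at the last vowel of each stem: -mev when the last vowel of the stem is a front vowel (*suse*, *ahtani*); -uh when the last vowel of the stem is a back vowel (*dowsa*, *vavitro*).
*poavi*: last vowel = /i/, a front vowel → -mev → *poavimev*.
The last vowel of *noda* is /a/, which is a back vowel, so the suffix is -uh, giving *nodauh*.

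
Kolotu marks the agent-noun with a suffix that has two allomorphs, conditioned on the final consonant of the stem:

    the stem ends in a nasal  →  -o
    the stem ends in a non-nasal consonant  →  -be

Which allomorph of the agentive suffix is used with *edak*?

-be

The final consonant of *edak* is /k/, which is non-nasal, so the suffix is -be.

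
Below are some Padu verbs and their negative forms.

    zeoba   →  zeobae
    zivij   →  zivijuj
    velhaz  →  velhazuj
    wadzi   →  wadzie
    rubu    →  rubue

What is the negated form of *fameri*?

The alternation tracks the final sound of the stem — -uj when the stem ends in a consonant (*zivij*, *velhaz*); -e when the stem ends in a vowel (*zeoba*, *wadzi*, *rubu*).
*fameri*: final sound = /i/, a vowel → -e → *famerie*.

famerie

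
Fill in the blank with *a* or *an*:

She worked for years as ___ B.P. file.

a

The indefinite article is chosen by the initial *sound* of the following word, not its spelling.
The initialism *B.P.* is read letter by letter; the first letter, B, is pronounced /biː/, which begins with a consonant sound.
So the article is *a*: She worked for years as a B.P. file.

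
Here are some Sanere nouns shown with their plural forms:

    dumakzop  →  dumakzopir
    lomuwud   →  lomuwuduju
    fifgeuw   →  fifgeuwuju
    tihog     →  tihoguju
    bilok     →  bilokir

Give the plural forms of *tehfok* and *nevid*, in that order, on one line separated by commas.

The alternation tracks the final consonant of the stem — -ir when the stem ends in a voiceless consonant (*dumakzop*, *bilok*); -uju when the stem ends in a voiced consonant (*lomuwud*, *fifgeuw*, *tihog*).
Since the final consonant of *tehfok* is /k/ (voiceless), it takes -ir, giving *tehfokir*.
Since the final consonant of *nevid* is /d/ (voiced), it takes -uju, giving *neviduju*.

tehfokir, neviduju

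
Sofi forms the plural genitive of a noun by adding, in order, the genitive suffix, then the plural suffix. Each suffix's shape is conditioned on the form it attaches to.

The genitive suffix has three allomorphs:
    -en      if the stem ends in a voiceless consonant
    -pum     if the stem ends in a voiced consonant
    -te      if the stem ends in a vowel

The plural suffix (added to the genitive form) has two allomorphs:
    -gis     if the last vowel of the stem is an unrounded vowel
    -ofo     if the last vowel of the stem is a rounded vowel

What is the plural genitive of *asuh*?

asuhengis

Since the final sound of *asuh* is /h/ (a voiceless consonant), it takes -en, giving *asuhen*.
Since the last vowel of the genitive form *asuhen* is /e/ (an unrounded vowel), it takes -gis, giving *asuhengis*.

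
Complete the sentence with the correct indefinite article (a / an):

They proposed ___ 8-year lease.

The indefinite article is chosen by the initial *sound* of the following word, not its spelling.
The number *8* is spoken "eight", beginning with /eɪt/ — a vowel sound.
So the article is *an*: They proposed an 8-year lease.

an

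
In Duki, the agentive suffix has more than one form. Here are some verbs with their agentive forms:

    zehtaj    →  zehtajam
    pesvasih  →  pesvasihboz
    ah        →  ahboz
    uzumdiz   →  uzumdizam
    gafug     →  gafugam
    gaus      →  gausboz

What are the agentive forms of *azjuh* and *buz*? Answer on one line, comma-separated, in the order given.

Looking at the final consonant of each stem: -boz when the stem ends in a voiceless consonant (*pesvasih*, *ah*, *gaus*); -am when the stem ends in a voiced consonant (*zehtaj*, *uzumdiz*, *gafug*).
*azjuh*: final consonant = /h/, voiceless → -boz → *azjuhboz*.
*buz*: final consonant = /z/, voiced → -am → *buzam*.

azjuhboz, buzam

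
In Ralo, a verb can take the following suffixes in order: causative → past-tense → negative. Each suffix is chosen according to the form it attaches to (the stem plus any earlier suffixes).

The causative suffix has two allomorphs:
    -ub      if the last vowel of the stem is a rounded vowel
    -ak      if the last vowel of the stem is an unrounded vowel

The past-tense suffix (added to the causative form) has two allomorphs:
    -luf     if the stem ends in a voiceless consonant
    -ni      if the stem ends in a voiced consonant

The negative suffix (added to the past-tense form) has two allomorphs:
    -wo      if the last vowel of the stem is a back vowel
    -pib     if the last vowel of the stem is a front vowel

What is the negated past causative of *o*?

The last vowel of *o* is /o/, which is a rounded vowel, so the causative suffix is -ub, giving *oub*.
Since the final consonant of the causative form *oub* is /b/ (voiced), it takes -ni, giving *oubni*.
The past-tense form *oubni*: last vowel = /i/, a front vowel → -pib → *oubnipib*.

oubnipib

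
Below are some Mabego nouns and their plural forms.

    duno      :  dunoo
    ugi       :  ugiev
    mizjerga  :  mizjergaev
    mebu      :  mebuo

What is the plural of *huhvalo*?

The suffix is conditioned by the last vowel: -o when the last vowel of the stem is a rounded vowel (*duno*, *mebu*); -ev when the last vowel of the stem is an unrounded vowel (*ugi*, *mizjerga*).
Since the last vowel of *huhvalo* is /o/ (a rounded vowel), it takes -o, giving *huhvaloo*.

huhvaloo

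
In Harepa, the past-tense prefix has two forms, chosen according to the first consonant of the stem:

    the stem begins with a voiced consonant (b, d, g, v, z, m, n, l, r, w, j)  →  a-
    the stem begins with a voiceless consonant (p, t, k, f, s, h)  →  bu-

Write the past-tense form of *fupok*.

bufupok

Since the first consonant of *fupok* is /f/ (voiceless), it takes bu-, giving *bufupok*.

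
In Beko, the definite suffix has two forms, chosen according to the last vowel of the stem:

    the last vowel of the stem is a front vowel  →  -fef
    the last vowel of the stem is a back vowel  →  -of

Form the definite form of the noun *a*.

*a*: last vowel = /a/, a back vowel → -of → *aof*.

aof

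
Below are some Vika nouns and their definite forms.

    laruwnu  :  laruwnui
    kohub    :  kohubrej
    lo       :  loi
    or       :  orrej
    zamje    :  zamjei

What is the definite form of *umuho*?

The alternation tracks the final sound of the stem — -rej when the stem ends in a consonant (*kohub*, *or*); -i when the stem ends in a vowel (*laruwnu*, *lo*, *zamje*).
The final sound of *umuho* is /o/, which is a vowel, so the suffix is -i, giving *umuhoi*.

umuhoi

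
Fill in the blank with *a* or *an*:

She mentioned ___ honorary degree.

The indefinite article is chosen by the initial *sound* of the following word, not its spelling.
*honorary* begins with the sound /ɒ/ (silent h) — a vowel sound.
So the article is *an*: She mentioned an honorary degree.

an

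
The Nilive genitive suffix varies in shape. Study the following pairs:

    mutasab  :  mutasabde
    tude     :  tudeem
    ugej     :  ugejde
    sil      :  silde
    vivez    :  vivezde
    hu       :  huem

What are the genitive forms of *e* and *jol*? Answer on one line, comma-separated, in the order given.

eem, jolde

The pattern is consonant vs. vowel: -de when the stem ends in a consonant (*mutasab*, *ugej*, *sil*, *vivez*); -em when the stem ends in a vowel (*tude*, *hu*).
Since the final sound of *e* is /e/ (a vowel), it takes -em, giving *eem*.
*jol* — final sound /l/ (a consonant) → -de → *jolde*.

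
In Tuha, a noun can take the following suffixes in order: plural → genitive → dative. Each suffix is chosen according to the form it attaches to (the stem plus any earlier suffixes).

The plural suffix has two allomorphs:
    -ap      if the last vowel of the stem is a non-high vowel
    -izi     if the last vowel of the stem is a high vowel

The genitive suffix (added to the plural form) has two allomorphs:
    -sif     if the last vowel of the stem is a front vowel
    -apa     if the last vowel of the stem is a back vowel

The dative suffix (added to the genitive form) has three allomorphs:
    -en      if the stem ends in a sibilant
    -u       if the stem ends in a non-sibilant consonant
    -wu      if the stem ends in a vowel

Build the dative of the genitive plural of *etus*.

The last vowel of *etus* is /u/, which is a high vowel, so the plural suffix is -izi, giving *etusizi*.
The plural form *etusizi* — last vowel /i/ (a front vowel) → -sif → *etusizisif*.
Since the final sound of the genitive form *etusizisif* is /f/ (a non-sibilant consonant), it takes -u, giving *etusizisifu*.

etusizisifu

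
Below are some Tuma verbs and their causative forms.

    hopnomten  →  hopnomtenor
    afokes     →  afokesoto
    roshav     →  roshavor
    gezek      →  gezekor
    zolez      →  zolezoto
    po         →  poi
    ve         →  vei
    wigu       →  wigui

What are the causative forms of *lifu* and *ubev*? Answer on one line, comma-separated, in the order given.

The pattern is sibilance of the final sound: -oto when the stem ends in a sibilant (*afokes*, *zolez*); -or when the stem ends in a non-sibilant consonant (*hopnomten*, *roshav*, *gezek*); -i when the stem ends in a vowel (*po*, *ve*, *wigu*).
*lifu*: final sound = /u/, a vowel → -i → *lifui*.
Since the final sound of *ubev* is /v/ (a non-sibilant consonant), it takes -or, giving *ubevor*.

lifui, ubevor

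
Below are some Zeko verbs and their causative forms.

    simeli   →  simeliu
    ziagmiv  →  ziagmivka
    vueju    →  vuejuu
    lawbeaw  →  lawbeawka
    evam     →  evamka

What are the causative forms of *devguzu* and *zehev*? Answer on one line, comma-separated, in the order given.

devguzuu, zehevka

The pattern is consonant vs. vowel: -ka when the stem ends in a consonant (*ziagmiv*, *lawbeaw*, *evam*); -u when the stem ends in a vowel (*simeli*, *vueju*).
The final sound of *devguzu* is /u/, which is a vowel, so the suffix is -u, giving *devguzuu*.
*zehev*: final sound = /v/, a consonant → -ka → *zehevka*.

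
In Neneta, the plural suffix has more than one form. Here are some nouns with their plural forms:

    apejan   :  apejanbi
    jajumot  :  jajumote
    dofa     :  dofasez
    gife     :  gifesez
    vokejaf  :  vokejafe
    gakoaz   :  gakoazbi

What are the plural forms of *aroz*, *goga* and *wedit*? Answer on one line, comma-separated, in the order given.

The suffix is conditioned by the final sound: -e when the stem ends in a voiceless consonant (*jajumot*, *vokejaf*); -bi when the stem ends in a voiced consonant (*apejan*, *gakoaz*); -sez when the stem ends in a vowel (*dofa*, *gife*).
Since the final sound of *aroz* is /z/ (a voiced consonant), it takes -bi, giving *arozbi*.
*goga* — final sound /a/ (a vowel) → -sez → *gogasez*.
The final sound of *wedit* is /t/, which is a voiceless consonant, so the suffix is -e, giving *wedite*.

arozbi, gogasez, wedite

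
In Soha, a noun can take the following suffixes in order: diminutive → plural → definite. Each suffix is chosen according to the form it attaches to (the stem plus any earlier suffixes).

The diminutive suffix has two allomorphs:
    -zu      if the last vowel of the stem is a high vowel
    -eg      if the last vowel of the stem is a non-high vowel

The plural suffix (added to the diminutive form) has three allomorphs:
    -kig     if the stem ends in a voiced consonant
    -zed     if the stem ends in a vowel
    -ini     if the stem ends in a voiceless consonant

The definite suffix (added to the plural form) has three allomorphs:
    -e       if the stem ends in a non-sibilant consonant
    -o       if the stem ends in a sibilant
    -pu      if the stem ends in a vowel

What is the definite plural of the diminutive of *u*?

uzuzede

*u* — last vowel /u/ (a high vowel) → -zu → *uzu*.
The diminutive form *uzu* — final sound /u/ (a vowel) → -zed → *uzuzed*.
The plural form *uzuzed* — final sound /d/ (a non-sibilant consonant) → -e → *uzuzede*.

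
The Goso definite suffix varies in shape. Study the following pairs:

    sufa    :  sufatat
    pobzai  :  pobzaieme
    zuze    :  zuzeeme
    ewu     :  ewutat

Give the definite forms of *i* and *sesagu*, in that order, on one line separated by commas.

ieme, sesagutat

The suffix is conditioned by the last vowel: -eme when the last vowel of the stem is a front vowel (*pobzai*, *zuze*); -tat when the last vowel of the stem is a back vowel (*sufa*, *ewu*).
Since the last vowel of *i* is /i/ (a front vowel), it takes -eme, giving *ieme*.
*sesagu* — last vowel /u/ (a back vowel) → -tat → *sesagutat*.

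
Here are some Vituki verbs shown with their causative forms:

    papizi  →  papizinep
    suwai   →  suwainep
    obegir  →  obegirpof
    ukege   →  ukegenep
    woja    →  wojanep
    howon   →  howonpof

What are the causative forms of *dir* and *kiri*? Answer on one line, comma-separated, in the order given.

dirpof, kirinep

The suffix is conditioned by the final sound: -pof when the stem ends in a consonant (*obegir*, *howon*); -nep when the stem ends in a vowel (*papizi*, *suwai*, *ukege*, *woja*).
Since the final sound of *dir* is /r/ (a consonant), it takes -pof, giving *dirpof*.
The final sound of *kiri* is /i/, which is a vowel, so the suffix is -nep, giving *kirinep*.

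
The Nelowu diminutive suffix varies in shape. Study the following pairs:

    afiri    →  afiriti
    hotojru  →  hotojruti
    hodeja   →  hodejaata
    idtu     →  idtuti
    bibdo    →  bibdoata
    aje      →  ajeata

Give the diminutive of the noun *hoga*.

hogaata

The suffix is conditioned by the last vowel: -ti when the last vowel of the stem is a high vowel (*afiri*, *hotojru*, *idtu*); -ata when the last vowel of the stem is a non-high vowel (*hodeja*, *bibdo*, *aje*).
*hoga* — last vowel /a/ (a non-high vowel) → -ata → *hogaata*.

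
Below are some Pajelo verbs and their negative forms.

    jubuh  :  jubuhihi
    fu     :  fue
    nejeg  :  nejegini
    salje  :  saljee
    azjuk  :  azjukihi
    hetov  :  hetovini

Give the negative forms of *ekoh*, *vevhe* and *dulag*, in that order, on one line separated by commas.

ekohihi, vevhee, dulagini

Looking at the final sound of each stem: -ihi when the stem ends in a voiceless consonant (*jubuh*, *azjuk*); -ini when the stem ends in a voiced consonant (*nejeg*, *hetov*); -e when the stem ends in a vowel (*fu*, *salje*).
The final sound of *ekoh* is /h/, which is a voiceless consonant, so the suffix is -ihi, giving *ekohihi*.
Since the final sound of *vevhe* is /e/ (a vowel), it takes -e, giving *vevhee*.
*dulag*: final sound = /g/, a voiced consonant → -ini → *dulagini*.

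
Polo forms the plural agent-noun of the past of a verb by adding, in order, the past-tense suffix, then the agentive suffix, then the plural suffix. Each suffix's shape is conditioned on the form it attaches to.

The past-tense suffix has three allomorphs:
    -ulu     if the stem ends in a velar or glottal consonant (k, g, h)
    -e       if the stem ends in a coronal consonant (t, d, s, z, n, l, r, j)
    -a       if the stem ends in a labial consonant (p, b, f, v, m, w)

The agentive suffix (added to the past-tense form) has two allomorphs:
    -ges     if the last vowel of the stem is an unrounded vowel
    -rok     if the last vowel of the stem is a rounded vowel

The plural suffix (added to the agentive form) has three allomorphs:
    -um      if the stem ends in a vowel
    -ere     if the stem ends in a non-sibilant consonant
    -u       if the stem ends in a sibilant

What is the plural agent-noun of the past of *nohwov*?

nohwovagesu

The final consonant of *nohwov* is /v/, which is labial, so the past-tense suffix is -a, giving *nohwova*.
The past-tense form *nohwova* — last vowel /a/ (an unrounded vowel) → -ges → *nohwovages*.
Since the final sound of the agentive form *nohwovages* is /s/ (a sibilant), it takes -u, giving *nohwovagesu*.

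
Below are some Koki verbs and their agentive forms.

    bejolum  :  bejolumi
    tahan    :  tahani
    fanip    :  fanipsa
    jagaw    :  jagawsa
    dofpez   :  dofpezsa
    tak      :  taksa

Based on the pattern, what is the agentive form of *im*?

The pattern is nasality of the final consonant: -i when the stem ends in a nasal (*bejolum*, *tahan*); -sa when the stem ends in a non-nasal consonant (*fanip*, *jagaw*, *dofpez*, *tak*).
The final consonant of *im* is /m/, which is a nasal, so the suffix is -i, giving *imi*.

imi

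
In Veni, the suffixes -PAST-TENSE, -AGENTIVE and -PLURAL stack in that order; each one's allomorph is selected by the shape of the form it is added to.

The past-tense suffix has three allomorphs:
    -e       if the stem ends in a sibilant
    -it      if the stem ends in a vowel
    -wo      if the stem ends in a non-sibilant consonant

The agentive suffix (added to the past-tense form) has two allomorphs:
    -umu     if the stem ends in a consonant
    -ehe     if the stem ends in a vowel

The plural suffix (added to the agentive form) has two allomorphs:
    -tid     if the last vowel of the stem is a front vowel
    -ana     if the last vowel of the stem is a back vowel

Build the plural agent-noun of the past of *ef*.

*ef* — final sound /f/ (a non-sibilant consonant) → -wo → *efwo*.
Since the final sound of the past-tense form *efwo* is /o/ (a vowel), it takes -ehe, giving *efwoehe*.
The last vowel of the agentive form *efwoehe* is /e/, which is a front vowel, so the plural suffix is -tid, giving *efwoehetid*.

efwoehetid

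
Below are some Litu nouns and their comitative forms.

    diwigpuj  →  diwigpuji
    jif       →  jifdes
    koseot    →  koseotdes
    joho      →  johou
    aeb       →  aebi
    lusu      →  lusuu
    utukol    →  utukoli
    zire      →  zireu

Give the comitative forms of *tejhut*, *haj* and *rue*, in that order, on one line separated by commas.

tejhutdes, haji, rueu

The suffix is conditioned by the final sound: -des when the stem ends in a voiceless consonant (*jif*, *koseot*); -i when the stem ends in a voiced consonant (*diwigpuj*, *aeb*, *utukol*); -u when the stem ends in a vowel (*joho*, *lusu*, *zire*).
The final sound of *tejhut* is /t/, which is a voiceless consonant, so the suffix is -des, giving *tejhutdes*.
The final sound of *haj* is /j/, which is a voiced consonant, so the suffix is -i, giving *haji*.
*rue*: final sound = /e/, a vowel → -u → *rueu*.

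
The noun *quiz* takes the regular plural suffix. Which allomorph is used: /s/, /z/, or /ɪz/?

/ɪz/

The stem *quiz* ends in a sibilant (/s, z, ʃ, ʒ, tʃ, dʒ/).
The plural suffix surfaces as /ɪz/ after sibilants, /s/ after other voiceless consonants, and /z/ after other voiced sounds.
So the plural -s on *quiz* is pronounced /ɪz/.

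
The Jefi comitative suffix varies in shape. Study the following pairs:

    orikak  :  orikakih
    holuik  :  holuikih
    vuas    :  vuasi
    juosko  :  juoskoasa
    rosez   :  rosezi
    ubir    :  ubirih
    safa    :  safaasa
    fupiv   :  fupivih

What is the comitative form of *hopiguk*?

The suffix is conditioned by the final sound: -i when the stem ends in a sibilant (*vuas*, *rosez*); -ih when the stem ends in a non-sibilant consonant (*orikak*, *holuik*, *ubir*, *fupiv*); -asa when the stem ends in a vowel (*juosko*, *safa*).
The final sound of *hopiguk* is /k/, which is a non-sibilant consonant, so the suffix is -ih, giving *hopigukih*.

hopigukih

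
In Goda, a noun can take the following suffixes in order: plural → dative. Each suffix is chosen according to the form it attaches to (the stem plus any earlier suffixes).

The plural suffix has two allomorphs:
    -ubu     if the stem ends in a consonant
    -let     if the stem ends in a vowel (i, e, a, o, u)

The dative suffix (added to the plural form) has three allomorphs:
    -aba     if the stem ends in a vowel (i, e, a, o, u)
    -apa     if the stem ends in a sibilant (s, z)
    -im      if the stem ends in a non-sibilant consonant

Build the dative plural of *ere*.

ereletim

The final sound of *ere* is /e/, which is a vowel, so the plural suffix is -let, giving *erelet*.
The plural form *erelet*: final sound = /t/, a non-sibilant consonant → -im → *ereletim*.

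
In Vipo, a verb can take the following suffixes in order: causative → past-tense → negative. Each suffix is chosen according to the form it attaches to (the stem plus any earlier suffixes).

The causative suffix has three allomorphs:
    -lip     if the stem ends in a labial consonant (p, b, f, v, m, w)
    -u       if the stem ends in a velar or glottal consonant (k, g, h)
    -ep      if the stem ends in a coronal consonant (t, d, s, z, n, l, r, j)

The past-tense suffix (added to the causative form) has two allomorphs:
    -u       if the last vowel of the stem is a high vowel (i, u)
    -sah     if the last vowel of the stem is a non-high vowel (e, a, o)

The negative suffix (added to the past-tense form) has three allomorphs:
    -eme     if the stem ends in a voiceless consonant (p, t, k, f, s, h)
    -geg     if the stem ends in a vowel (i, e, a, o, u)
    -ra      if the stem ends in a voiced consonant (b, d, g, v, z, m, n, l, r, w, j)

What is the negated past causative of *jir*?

Since the final consonant of *jir* is /r/ (coronal), it takes -ep, giving *jirep*.
Since the last vowel of the causative form *jirep* is /e/ (a non-high vowel), it takes -sah, giving *jirepsah*.
The past-tense form *jirepsah* — final sound /h/ (a voiceless consonant) → -eme → *jirepsaheme*.

jirepsaheme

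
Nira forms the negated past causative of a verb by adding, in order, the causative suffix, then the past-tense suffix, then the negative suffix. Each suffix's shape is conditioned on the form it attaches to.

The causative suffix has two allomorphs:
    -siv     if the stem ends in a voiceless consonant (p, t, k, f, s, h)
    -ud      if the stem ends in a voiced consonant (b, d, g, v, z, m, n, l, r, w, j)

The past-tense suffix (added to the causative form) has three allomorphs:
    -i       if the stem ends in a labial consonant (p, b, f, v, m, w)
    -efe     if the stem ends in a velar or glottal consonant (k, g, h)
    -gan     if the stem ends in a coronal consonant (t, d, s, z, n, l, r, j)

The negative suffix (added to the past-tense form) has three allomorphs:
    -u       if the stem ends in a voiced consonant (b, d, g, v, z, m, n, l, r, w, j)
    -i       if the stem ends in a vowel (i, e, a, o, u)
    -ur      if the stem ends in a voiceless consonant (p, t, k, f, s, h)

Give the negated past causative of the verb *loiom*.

The final consonant of *loiom* is /m/, which is voiced, so the causative suffix is -ud, giving *loiomud*.
The causative form *loiomud*: final consonant = /d/, coronal → -gan → *loiomudgan*.
Since the final sound of the past-tense form *loiomudgan* is /n/ (a voiced consonant), it takes -u, giving *loiomudganu*.

loiomudganu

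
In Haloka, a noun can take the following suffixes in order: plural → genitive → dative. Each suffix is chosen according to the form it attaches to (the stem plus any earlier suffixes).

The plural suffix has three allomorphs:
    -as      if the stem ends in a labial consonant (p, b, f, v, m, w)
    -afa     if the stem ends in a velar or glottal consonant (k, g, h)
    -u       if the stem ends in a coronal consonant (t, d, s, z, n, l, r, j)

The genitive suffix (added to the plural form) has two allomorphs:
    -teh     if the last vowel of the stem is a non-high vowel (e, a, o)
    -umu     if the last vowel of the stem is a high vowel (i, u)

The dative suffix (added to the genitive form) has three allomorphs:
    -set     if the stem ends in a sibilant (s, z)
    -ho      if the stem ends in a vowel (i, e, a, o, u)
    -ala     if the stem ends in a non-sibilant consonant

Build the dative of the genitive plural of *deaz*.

deazuumuho

Since the final consonant of *deaz* is /z/ (coronal), it takes -u, giving *deazu*.
Since the last vowel of the plural form *deazu* is /u/ (a high vowel), it takes -umu, giving *deazuumu*.
The final sound of the genitive form *deazuumu* is /u/, which is a vowel, so the dative suffix is -ho, giving *deazuumuho*.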